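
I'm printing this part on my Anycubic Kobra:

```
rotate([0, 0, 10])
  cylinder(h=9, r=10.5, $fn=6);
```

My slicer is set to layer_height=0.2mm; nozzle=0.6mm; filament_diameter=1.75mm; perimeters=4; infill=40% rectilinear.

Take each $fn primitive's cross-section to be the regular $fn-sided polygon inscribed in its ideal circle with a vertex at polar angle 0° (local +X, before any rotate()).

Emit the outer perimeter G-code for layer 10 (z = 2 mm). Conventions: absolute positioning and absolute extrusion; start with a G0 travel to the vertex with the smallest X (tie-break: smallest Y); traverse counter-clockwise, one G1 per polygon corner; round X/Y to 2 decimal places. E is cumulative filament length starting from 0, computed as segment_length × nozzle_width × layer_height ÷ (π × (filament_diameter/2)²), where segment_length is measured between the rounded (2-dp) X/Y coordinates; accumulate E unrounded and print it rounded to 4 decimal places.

G0 X-10.34 Y-1.82 Z2.00
G1 X-3.59 Y-9.87 E0.5241
G1 X6.75 Y-8.04 E1.0480
G1 X10.34 Y1.82 E1.5715
G1 X3.59 Y9.87 E2.0956
G1 X-6.75 Y8.04 E2.6195
G1 X-10.34 Y-1.82 E3.1430

At z = 2 mm: the r=10.5 cylinder gives a regular 6-gon of circumradius 10.5 (constant along its height); (rotated 10° about Z; rotation is an isometry so areas/perimeters/island counts are preserved). The outline is a single polygon with 6 vertices. Extrusion per mm of travel: 0.6 × 0.2 / (π × 0.875²) = 0.049890. Accumulating E over each segment gives final E = 3.1430.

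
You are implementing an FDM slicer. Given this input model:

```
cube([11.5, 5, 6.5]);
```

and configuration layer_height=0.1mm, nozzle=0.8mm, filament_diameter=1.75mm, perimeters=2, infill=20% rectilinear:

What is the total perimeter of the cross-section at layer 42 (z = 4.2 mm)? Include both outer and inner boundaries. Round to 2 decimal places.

33.00 mm

At z = 4.2 mm: the 11.5×5 cube contributes its full rectangle (perimeter 33.00 mm). Overall, the cross-section is a single solid region. Total boundary length (outer) = 33.00 mm.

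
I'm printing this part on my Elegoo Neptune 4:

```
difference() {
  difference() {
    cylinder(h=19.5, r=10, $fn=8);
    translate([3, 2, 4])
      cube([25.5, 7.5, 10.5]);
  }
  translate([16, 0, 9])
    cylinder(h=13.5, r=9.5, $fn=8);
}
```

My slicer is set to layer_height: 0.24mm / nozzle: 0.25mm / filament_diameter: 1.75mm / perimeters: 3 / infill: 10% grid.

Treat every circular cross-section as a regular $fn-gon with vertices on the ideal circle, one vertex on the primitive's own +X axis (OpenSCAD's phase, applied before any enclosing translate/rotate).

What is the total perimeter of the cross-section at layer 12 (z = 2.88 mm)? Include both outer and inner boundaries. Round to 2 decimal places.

At z = 2.88 mm: the r=10 cylinder gives a regular 8-gon of circumradius 10 (constant along its height) (perimeter = 2·8·10.000·sin(180°/8) = 61.23 mm); the cube at (3, 2) does not reach this height (z outside [4, 14.5]); Taking the first minus the rest: none of the subtracted shapes is present at this height, so the r=10 cylinder is unchanged — boundary = 61.23 mm; the cylinder at (16, 0) does not reach this height (z outside [9, 22.5]); After the difference (first − rest): none of the subtracted shapes is present at this height, so the result so far is unchanged — boundary = 61.23 mm. Overall, the cross-section is a single solid region. Total boundary length (outer) = 61.23 mm.

61.23 mm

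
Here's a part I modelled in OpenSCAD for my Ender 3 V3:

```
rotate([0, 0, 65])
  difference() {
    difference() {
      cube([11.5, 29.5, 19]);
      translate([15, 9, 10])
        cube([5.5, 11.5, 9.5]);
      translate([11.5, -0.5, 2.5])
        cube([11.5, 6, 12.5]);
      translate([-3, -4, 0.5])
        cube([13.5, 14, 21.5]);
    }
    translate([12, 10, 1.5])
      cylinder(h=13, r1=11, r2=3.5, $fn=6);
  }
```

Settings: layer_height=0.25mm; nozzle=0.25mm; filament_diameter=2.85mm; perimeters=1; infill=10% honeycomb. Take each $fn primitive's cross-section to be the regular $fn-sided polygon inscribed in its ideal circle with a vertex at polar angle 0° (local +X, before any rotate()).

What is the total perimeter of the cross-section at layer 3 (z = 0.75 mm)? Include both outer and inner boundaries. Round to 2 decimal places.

At z = 0.75 mm: the cube (footprint 11.5×29.5) is included at this height (perimeter 82.00 mm); the cube at (15, 9) is absent (z outside [10, 19.5]); the cube at (11.5, -0.5) does not reach this height (z outside [2.5, 15]); the cube at (-3, -4) is present — its section is the full 13.5×14 rectangle (perimeter 55.00 mm); Subtracting the remaining from the first: starting from the 11.5×29.5 cube, the 13.5×14 cube at (-3, -4) partially overlaps it — only the 105.00 mm² overlap (of its 189.00 mm²) is removed, clipping the outline — boundary = 82.00 mm; the cone at (12, 10) is not intersected at this z (z outside [1.5, 14.5]); Taking the first minus the rest: none of the subtracted shapes is present at this height, so the result so far is unchanged — boundary = 82.00 mm; (whole slice rotated 65° about Z — lengths, areas and connectivity unchanged). Overall, the cross-section is a single solid region. Total boundary length (outer) = 82.00 mm.

82.00 mm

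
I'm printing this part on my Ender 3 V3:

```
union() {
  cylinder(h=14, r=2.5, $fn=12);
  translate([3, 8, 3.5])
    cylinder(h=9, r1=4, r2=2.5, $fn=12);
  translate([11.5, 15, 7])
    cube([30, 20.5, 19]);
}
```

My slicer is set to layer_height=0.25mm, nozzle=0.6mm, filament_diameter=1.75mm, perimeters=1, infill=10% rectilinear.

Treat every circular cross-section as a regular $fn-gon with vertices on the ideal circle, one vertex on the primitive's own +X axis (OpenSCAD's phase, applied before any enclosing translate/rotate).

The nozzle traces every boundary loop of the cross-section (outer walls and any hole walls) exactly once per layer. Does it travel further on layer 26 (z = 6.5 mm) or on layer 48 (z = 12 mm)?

layer 48 (z = 12 mm)

Layer 26 (z = 6.5): the r=2.5 cylinder gives a regular 12-gon of circumradius 2.5 (constant along its height) (perimeter = 2·12·2.500·sin(180°/12) = 15.53 mm); the cone at (3, 8) contributes a regular 12-gon of circumradius 3.500 (interpolated between r1=4 and r2=2.5 at t=0.333) (perimeter = 2·12·3.500·sin(180°/12) = 21.74 mm); the cube at (11.5, 15) is absent (z outside [7, 26]); Combining (union): the 2 present regions are separate (no shared area or edge), so areas and boundary lengths simply add and each stays a separate island — boundary = 37.27 mm. So its perimeter = 37.27 mm. Layer 48 (z = 12): the cylinder: section is a regular 12-gon, circumradius r=2.5 (perimeter = 2·12·2.500·sin(180°/12) = 15.53 mm); the cone at (3, 8) contributes a regular 12-gon of circumradius 2.583 (interpolated between r1=4 and r2=2.5 at t=0.944) (perimeter = 2·12·2.583·sin(180°/12) = 16.05 mm); the cube at (11.5, 15) is present — its section is the full 30×20.5 rectangle (perimeter 101.00 mm); Merging all regions: the 3 present regions are separate (no shared area or edge), so areas and boundary lengths simply add and each stays a separate island — boundary = 132.58 mm. So its perimeter = 132.58 mm. Layer 48 is larger (132.58 vs 37.27 mm).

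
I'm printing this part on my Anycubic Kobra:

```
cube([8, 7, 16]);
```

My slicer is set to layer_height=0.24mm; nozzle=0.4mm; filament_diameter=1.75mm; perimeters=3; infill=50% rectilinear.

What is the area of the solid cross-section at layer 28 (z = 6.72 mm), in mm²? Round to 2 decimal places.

56.00 mm²

At z = 6.72 mm: the cube is present — its section is the full 8×7 rectangle (area 56.00 mm²). Overall, the cross-section is a single solid region. Net area = 56.00 mm².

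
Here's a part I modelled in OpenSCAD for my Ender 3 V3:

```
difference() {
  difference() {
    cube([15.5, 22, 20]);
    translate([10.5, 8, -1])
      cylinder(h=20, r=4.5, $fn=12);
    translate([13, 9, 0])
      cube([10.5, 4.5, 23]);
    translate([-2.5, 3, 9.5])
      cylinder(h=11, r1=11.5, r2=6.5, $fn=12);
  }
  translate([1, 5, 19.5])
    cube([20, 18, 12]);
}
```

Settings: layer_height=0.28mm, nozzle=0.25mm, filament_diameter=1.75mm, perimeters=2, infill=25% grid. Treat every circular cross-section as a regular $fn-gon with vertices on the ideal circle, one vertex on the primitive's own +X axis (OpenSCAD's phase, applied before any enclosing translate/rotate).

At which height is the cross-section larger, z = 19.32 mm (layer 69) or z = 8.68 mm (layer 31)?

layer 69 (z = 19.32 mm)

Layer 69 (z = 19.32): the cube is present — its section is the full 15.5×22 rectangle (area 341.00 mm²); the cylinder at (10.5, 8) is not intersected at this z (z outside [-1, 19]); the cube at (13, 9) (footprint 10.5×4.5) is included at this height (area 47.25 mm²); the cone at (-2.5, 3): at t=0.893 of its height the radius interpolates to r₁+(r₂−r₁)t = 7.036, giving a regular 12-gon of that circumradius (area = (12/2)·7.036²·sin(360°/12) = 148.53 mm²); Subtracting the remaining from the first: starting from the 15.5×22 cube (341.00 mm²), the 10.5×4.5 cube at (13, 9) partially overlaps it — only the 11.25 mm² overlap (of its 47.25 mm²) is removed, clipping the outline; the cone at (-2.5, 3) partially overlaps it — only the 32.78 mm² overlap (of its 148.53 mm²) is removed, clipping the outline — area = 296.97 mm²; the cube at (1, 5) is absent (z outside [19.5, 31.5]); Taking the first minus the rest: none of the subtracted shapes is present at this height, so the result so far is unchanged — area = 296.97 mm². So its area = 296.97 mm². Layer 31 (z = 8.68): the cube is present — its section is the full 15.5×22 rectangle (area 341.00 mm²); the cylinder at (10.5, 8): section is a regular 12-gon, circumradius r=4.5 (area = (12/2)·4.500²·sin(360°/12) = 60.75 mm²); the 10.5×4.5 cube at (13, 9) contributes its full rectangle (area 47.25 mm²); the cone at (-2.5, 3) is not intersected at this z (z outside [9.5, 20.5]); After the difference (first − rest): starting from the 15.5×22 cube (341.00 mm²), the r=4.5 cylinder at (10.5, 8) lies wholly inside it (removes its full 60.75 mm² and its 27.95 mm outline becomes a hole wall); the 10.5×4.5 cube at (13, 9) partially overlaps it — only the 8.32 mm² overlap (of its 47.25 mm²) is removed, clipping the outline — area = 271.93 mm²; the cube at (1, 5) is absent (z outside [19.5, 31.5]); Subtracting the remaining from the first: none of the subtracted shapes is present at this height, so the result so far is unchanged — area = 271.93 mm². So its area = 271.93 mm². Layer 69 is larger (296.97 vs 271.93 mm²).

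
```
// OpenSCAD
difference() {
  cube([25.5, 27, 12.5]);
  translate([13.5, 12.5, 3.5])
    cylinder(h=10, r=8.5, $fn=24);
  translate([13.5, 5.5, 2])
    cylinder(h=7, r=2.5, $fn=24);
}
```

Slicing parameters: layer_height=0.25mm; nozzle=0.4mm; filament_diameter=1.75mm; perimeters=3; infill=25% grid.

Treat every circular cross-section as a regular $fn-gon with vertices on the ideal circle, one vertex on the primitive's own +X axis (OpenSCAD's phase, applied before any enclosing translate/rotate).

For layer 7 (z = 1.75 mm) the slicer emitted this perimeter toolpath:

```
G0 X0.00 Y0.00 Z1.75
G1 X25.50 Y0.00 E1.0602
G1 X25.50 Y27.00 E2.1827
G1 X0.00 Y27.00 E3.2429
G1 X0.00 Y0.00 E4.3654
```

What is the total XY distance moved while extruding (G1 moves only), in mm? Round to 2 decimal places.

Sum the Euclidean lengths of each G1 segment: total = 105.00 mm.

105.00 mm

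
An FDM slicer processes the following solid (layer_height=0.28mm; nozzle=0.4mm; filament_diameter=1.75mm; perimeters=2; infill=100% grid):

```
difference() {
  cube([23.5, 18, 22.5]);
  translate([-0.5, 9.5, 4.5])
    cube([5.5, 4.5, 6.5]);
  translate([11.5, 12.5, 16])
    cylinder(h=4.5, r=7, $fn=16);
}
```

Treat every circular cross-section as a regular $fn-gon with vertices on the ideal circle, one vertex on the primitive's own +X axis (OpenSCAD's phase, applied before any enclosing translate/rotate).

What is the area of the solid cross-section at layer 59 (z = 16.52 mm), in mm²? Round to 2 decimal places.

At z = 16.52 mm: the cube (footprint 23.5×18) is included at this height (area 423.00 mm²); the cube at (-0.5, 9.5) does not reach this height (z outside [4.5, 11]); the cylinder at (11.5, 12.5): section is a regular 16-gon, circumradius r=7 (area = (16/2)·7.000²·sin(360°/16) = 150.01 mm²); Taking the first minus the rest: starting from the 23.5×18 cube (423.00 mm²), the r=7 cylinder at (11.5, 12.5) partially overlaps it — only the 142.00 mm² overlap (of its 150.01 mm²) is removed, clipping the outline — area = 281.00 mm². Overall, the cross-section is a single solid region. Net area = 281.00 mm².

281.00 mm²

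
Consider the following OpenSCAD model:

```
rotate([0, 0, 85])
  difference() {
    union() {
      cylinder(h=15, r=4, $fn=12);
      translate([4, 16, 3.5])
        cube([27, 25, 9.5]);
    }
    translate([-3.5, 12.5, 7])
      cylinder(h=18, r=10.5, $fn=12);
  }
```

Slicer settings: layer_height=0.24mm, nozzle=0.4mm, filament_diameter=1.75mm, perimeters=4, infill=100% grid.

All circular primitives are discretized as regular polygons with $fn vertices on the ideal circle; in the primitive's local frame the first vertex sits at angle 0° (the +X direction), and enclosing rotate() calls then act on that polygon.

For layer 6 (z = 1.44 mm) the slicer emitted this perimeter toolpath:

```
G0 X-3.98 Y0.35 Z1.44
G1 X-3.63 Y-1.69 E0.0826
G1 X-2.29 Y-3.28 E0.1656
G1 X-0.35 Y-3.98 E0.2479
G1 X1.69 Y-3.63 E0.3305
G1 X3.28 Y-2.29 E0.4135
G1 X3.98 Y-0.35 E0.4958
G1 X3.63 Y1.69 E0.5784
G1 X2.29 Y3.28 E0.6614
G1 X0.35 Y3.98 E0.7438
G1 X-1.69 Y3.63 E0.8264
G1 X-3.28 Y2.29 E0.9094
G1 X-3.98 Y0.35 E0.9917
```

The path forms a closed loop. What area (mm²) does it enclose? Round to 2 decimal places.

Apply the shoelace formula to the sequence of (X, Y) vertices; enclosed area = 48.00 mm².

48.00 mm²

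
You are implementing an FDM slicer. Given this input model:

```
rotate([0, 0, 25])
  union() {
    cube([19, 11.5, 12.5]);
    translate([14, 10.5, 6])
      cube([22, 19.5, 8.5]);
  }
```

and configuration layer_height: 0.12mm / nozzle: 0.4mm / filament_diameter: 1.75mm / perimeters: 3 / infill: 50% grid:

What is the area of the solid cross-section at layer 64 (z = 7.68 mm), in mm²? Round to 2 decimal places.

642.50 mm²

At z = 7.68 mm: the cube is present — its section is the full 19×11.5 rectangle (area 218.50 mm²); the 22×19.5 cube at (14, 10.5) contributes its full rectangle (area 429.00 mm²); Merging all regions: the regions partially overlap — summed areas 647.50 mm² minus the doubly-counted overlap 5.00 mm² gives 642.50 mm² — area = 642.50 mm²; (whole slice rotated 25° about Z — lengths, areas and connectivity unchanged). Overall, the cross-section is a single solid region. Net area = 642.50 mm².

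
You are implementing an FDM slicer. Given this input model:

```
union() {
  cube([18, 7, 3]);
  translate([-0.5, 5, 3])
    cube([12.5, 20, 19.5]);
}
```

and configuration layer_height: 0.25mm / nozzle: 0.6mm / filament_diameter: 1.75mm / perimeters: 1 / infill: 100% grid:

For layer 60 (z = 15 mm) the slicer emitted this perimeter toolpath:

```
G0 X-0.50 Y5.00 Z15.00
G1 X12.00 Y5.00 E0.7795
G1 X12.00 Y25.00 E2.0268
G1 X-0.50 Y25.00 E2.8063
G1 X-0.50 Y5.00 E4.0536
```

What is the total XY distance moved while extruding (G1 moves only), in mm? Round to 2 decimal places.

65.00 mm

Sum the Euclidean lengths of each G1 segment: total = 65.00 mm.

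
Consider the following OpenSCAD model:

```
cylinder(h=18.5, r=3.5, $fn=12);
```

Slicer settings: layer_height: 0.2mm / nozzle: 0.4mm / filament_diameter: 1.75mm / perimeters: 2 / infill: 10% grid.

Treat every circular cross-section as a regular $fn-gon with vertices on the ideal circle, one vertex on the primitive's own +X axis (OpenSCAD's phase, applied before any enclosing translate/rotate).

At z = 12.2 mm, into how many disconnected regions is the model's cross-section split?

1

At z = 12.2 mm: the r=3.5 cylinder gives a regular 12-gon of circumradius 3.5 (constant along its height). The result has 1 disconnected region.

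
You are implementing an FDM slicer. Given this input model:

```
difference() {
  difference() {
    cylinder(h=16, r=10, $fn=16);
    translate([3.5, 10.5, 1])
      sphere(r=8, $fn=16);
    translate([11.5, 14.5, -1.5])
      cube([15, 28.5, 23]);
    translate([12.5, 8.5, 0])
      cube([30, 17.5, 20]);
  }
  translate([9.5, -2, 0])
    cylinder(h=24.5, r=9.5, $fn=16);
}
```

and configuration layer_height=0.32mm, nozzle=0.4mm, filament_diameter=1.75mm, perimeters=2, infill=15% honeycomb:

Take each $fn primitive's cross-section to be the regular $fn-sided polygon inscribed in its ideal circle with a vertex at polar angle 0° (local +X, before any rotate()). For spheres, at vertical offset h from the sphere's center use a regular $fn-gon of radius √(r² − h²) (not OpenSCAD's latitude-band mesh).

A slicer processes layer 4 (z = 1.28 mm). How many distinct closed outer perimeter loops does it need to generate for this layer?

1

At z = 1.28 mm: the r=10 cylinder gives a regular 16-gon of circumradius 10 (constant along its height); the r=8 sphere at (3.5, 10.5) slices to a regular 16-gon of circumradius 7.995 (√(r²−h²) with h=0.28 from center); the 15×28.5 cube at (11.5, 14.5) contributes its full rectangle; the cube at (12.5, 8.5) is present — its section is the full 30×17.5 rectangle; Taking the first minus the rest: starting from the r=10 cylinder, the r=8 sphere at (3.5, 10.5) partially overlaps it — only the 64.08 mm² overlap (of its 195.69 mm²) is removed, clipping the outline; the 15×28.5 cube at (11.5, 14.5) misses the remaining region (no effect); the 30×17.5 cube at (12.5, 8.5) misses the remaining region (no effect) — 1 connected region; the r=9.5 cylinder at (9.5, -2) contributes a regular 16-gon of circumradius 9.5; After the difference (first − rest): starting from that combined region, the r=9.5 cylinder at (9.5, -2) partially overlaps it — only the 94.23 mm² overlap (of its 276.30 mm²) is removed, clipping the outline — 1 connected region. The result has 1 disconnected region.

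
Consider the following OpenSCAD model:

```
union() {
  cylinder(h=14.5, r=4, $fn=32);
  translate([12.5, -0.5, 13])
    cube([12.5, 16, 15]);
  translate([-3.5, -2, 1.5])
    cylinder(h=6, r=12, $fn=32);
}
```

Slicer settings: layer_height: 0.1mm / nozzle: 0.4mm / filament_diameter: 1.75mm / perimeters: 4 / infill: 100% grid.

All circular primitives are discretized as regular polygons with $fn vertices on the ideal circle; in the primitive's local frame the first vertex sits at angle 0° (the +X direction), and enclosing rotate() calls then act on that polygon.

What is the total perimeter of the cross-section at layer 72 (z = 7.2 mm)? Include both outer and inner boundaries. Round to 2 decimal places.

At z = 7.2 mm: the cylinder: section is a regular 32-gon, circumradius r=4 (perimeter = 2·32·4.000·sin(180°/32) = 25.09 mm); the cube at (12.5, -0.5) does not reach this height (z outside [13, 28]); the r=12 cylinder at (-3.5, -2) contributes a regular 32-gon of circumradius 12 (perimeter = 2·32·12.000·sin(180°/32) = 75.28 mm); Merging all regions: the r=4 cylinder lies entirely inside the r=12 cylinder at (-3.5, -2), so the union is just the r=12 cylinder at (-3.5, -2) — boundary = 75.28 mm. Overall, the cross-section is a single solid region. Total boundary length (outer) = 75.28 mm.

75.28 mm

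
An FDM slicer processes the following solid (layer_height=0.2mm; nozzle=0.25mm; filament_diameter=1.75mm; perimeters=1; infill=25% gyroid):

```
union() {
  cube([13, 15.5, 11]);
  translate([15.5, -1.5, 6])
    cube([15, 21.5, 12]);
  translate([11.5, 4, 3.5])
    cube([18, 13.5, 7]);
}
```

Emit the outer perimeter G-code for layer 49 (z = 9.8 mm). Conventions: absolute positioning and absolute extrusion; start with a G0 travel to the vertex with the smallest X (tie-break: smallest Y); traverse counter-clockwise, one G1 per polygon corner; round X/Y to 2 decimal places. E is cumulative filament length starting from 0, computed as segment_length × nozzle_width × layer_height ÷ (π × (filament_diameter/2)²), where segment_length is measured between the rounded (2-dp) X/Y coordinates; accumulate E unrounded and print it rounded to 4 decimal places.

G0 X0.00 Y0.00 Z9.80
G1 X13.00 Y0.00 E0.2702
G1 X13.00 Y4.00 E0.3534
G1 X15.50 Y4.00 E0.4054
G1 X15.50 Y-1.50 E0.5197
G1 X30.50 Y-1.50 E0.8315
G1 X30.50 Y20.00 E1.2784
G1 X15.50 Y20.00 E1.5903
G1 X15.50 Y17.50 E1.6422
G1 X11.50 Y17.50 E1.7254
G1 X11.50 Y15.50 E1.7669
G1 X0.00 Y15.50 E2.0060
G1 X0.00 Y0.00 E2.3282

At z = 9.8 mm: the cube (footprint 13×15.5) is included at this height; the 15×21.5 cube at (15.5, -1.5) contributes its full rectangle; the cube at (11.5, 4) (footprint 18×13.5) is included at this height; Merging all regions: the regions partially overlap (shared area 206.25 mm²), so overlapping operands fuse into one piece — 1 connected region. The outline is a single polygon with 12 vertices. Extrusion per mm of travel: 0.25 × 0.2 / (π × 0.875²) = 0.020788. Accumulating E over each segment gives final E = 2.3282.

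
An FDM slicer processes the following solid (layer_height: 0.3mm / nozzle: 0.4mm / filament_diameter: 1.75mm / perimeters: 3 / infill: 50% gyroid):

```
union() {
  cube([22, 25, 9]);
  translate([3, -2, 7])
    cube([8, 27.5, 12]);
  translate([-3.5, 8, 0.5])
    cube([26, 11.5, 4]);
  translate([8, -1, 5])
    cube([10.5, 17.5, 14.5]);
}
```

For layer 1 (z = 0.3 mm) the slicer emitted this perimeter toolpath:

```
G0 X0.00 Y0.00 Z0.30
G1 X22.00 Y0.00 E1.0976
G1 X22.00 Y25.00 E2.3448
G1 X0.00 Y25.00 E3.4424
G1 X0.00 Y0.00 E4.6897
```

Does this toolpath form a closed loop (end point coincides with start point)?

Start point (G0): (0.00, 0.00). End point (last G1): the path returns to the start — closed.

yes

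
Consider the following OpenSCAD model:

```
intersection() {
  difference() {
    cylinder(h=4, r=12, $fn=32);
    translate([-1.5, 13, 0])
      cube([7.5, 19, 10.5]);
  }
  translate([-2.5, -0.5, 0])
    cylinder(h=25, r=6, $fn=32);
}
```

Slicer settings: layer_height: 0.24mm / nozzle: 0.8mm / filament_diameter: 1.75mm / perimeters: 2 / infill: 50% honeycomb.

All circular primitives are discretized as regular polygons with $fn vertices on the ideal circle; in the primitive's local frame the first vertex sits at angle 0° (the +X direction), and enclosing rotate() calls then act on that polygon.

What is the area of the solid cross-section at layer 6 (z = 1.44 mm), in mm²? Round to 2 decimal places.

At z = 1.44 mm: the cylinder: section is a regular 32-gon, circumradius r=12 (area = (32/2)·12.000²·sin(360°/32) = 449.49 mm²); the cube at (-1.5, 13) (footprint 7.5×19) is included at this height (area 142.50 mm²); Taking the first minus the rest: starting from the r=12 cylinder (449.49 mm²), the 7.5×19 cube at (-1.5, 13) misses the remaining region (no effect) — area = 449.49 mm²; the r=6 cylinder at (-2.5, -0.5) contributes a regular 32-gon of circumradius 6 (area = (32/2)·6.000²·sin(360°/32) = 112.37 mm²); Keeping only the common overlap: the r=6 cylinder at (-2.5, -0.5) lies inside the result so far, so the common part is the r=6 cylinder at (-2.5, -0.5) itself — area = 112.37 mm². Overall, the cross-section is a single solid region. Net area = 112.37 mm².

112.37 mm²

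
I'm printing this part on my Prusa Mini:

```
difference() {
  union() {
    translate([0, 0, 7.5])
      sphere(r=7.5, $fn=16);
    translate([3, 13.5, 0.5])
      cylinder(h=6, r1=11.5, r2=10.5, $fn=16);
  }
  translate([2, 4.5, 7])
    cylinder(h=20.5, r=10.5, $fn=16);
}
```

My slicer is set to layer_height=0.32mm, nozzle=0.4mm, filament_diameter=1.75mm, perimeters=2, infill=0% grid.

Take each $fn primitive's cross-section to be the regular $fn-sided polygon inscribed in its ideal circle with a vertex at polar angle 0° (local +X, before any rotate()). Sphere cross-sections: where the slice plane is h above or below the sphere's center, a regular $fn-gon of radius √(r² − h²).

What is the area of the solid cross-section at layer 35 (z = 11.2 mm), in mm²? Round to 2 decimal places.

6.88 mm²

At z = 11.2 mm: the r=7.5 sphere contributes a regular 16-gon of circumradius √(7.5²−3.7²) = 6.524 (area = (16/2)·6.524²·sin(360°/16) = 130.30 mm²); the cone at (3, 13.5) does not reach this height (z outside [0.5, 6.5]); Taking the union: only the r=7.5 sphere is present, so the union is just that shape — area = 130.30 mm²; the r=10.5 cylinder at (2, 4.5) contributes a regular 16-gon of circumradius 10.5 (area = (16/2)·10.500²·sin(360°/16) = 337.53 mm²); After the difference (first − rest): starting from that combined region (130.30 mm²), the r=10.5 cylinder at (2, 4.5) partially overlaps it — only the 123.41 mm² overlap (of its 337.53 mm²) is removed, clipping the outline — area = 6.88 mm². Overall, the cross-section is a single solid region. Net area = 6.88 mm².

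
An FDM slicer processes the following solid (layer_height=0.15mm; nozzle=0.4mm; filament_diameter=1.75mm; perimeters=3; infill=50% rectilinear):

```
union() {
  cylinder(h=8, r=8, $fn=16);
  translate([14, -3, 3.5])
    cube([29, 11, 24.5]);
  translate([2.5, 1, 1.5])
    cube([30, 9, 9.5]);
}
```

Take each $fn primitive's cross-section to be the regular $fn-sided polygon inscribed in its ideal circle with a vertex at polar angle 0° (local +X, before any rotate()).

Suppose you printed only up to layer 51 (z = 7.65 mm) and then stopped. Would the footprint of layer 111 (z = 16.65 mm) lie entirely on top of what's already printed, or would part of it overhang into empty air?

Compare the two slices. At z = 7.65: the r=8 cylinder contributes a regular 16-gon of circumradius 8 (area = (16/2)·8.000²·sin(360°/16) = 195.93 mm²); the cube at (14, -3) is present — its section is the full 29×11 rectangle (area 319.00 mm²); the cube at (2.5, 1) (footprint 30×9) is included at this height (area 270.00 mm²); Merging all regions: the regions partially overlap — summed areas 784.93 mm² minus the doubly-counted overlap 153.70 mm² gives 631.23 mm² — area = 631.23 mm². At z = 16.65: the cylinder does not reach this height (z outside [0, 8]); the cube at (14, -3) is present — its section is the full 29×11 rectangle (area 319.00 mm²); the cube at (2.5, 1) is absent (z outside [1.5, 11]); Combining (union): only the 29×11 cube at (14, -3) is present, so the union is just that shape — area = 319.00 mm². Checking containment: the cross-section at z = 16.65 is a subset of the cross-section at z = 7.65.

entirely on top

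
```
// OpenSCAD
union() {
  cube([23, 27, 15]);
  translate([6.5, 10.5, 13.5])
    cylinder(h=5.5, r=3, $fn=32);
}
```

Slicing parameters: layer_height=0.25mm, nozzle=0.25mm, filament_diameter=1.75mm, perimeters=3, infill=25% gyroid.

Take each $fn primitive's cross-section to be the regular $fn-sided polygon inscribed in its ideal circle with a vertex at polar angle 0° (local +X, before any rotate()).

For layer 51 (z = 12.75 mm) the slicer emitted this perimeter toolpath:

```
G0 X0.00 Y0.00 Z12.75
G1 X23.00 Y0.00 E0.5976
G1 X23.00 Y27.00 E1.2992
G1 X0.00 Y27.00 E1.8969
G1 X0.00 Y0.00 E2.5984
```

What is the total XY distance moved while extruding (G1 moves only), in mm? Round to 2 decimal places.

Sum the Euclidean lengths of each G1 segment: total = 100.00 mm.

100.00 mm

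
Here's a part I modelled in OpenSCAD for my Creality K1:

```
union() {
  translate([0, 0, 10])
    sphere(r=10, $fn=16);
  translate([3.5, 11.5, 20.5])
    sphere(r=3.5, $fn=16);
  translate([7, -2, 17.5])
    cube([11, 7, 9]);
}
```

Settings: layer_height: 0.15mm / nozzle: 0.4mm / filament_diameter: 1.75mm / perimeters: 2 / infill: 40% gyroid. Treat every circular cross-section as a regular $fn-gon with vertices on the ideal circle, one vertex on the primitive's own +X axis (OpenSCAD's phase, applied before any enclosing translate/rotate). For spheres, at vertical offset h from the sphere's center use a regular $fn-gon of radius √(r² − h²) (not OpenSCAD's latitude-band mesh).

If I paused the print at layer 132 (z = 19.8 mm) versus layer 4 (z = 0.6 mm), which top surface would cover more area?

Layer 132 (z = 19.8): the sphere: section is a regular 16-gon, circumradius = √(r²−h²) = √(10²−9.8²) = 1.990 (area = (16/2)·1.990²·sin(360°/16) = 12.12 mm²); the r=3.5 sphere at (3.5, 11.5) slices to a regular 16-gon of circumradius 3.429 (√(r²−h²) with h=0.7 from center) (area = (16/2)·3.429²·sin(360°/16) = 36.00 mm²); the cube at (7, -2) is present — its section is the full 11×7 rectangle (area 77.00 mm²); Combining (union): the 3 present regions are separate (no shared area or edge), so areas and boundary lengths simply add and each stays a separate island — area = 125.13 mm². So its area = 125.13 mm². Layer 4 (z = 0.6): the sphere: section is a regular 16-gon, circumradius = √(r²−h²) = √(10²−9.4²) = 3.412 (area = (16/2)·3.412²·sin(360°/16) = 35.64 mm²); the sphere at (3.5, 11.5) is not intersected at this z (|z−center|=19.900 > r=3.5); the cube at (7, -2) is not intersected at this z (z outside [17.5, 26.5]); Merging all regions: only the r=10 sphere is present, so the union is just that shape — area = 35.64 mm². So its area = 35.64 mm². Layer 132 is larger (125.13 vs 35.64 mm²).

layer 132 (z = 19.8 mm)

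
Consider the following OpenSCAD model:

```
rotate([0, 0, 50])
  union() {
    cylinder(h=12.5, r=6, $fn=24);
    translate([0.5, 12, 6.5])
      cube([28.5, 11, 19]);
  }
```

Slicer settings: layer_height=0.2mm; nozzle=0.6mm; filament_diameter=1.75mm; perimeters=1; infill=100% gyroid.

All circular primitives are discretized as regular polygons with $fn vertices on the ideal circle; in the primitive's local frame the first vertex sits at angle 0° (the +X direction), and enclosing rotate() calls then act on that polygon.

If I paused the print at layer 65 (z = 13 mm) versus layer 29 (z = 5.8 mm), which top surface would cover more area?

Layer 65 (z = 13): the cylinder is absent (z outside [0, 12.5]); the 28.5×11 cube at (0.5, 12) contributes its full rectangle (area 313.50 mm²); Merging all regions: only the 28.5×11 cube at (0.5, 12) is present, so the union is just that shape — area = 313.50 mm²; (whole slice rotated 50° about Z — lengths, areas and connectivity unchanged). So its area = 313.50 mm². Layer 29 (z = 5.8): the r=6 cylinder contributes a regular 24-gon of circumradius 6 (area = (24/2)·6.000²·sin(360°/24) = 111.81 mm²); the cube at (0.5, 12) does not reach this height (z outside [6.5, 25.5]); Merging all regions: only the r=6 cylinder is present, so the union is just that shape — area = 111.81 mm²; (rotated 50° about Z; rotation is an isometry so areas/perimeters/island counts are preserved). So its area = 111.81 mm². Layer 65 is larger (313.50 vs 111.81 mm²).

layer 65 (z = 13 mm)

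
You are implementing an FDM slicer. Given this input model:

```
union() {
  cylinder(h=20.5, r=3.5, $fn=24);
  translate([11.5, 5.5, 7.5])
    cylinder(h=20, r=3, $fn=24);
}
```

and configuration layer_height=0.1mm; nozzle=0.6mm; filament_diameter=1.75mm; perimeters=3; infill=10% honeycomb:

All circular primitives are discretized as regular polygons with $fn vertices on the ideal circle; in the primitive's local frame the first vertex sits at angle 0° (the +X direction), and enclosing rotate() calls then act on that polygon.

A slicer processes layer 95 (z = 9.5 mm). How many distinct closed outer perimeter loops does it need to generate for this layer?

2

At z = 9.5 mm: the r=3.5 cylinder gives a regular 24-gon of circumradius 3.5 (constant along its height); the r=3 cylinder at (11.5, 5.5) contributes a regular 24-gon of circumradius 3; Combining (union): the 2 present regions are separate (no shared area or edge), so areas and boundary lengths simply add and each stays a separate island — 2 connected regions. The result has 2 disconnected regions.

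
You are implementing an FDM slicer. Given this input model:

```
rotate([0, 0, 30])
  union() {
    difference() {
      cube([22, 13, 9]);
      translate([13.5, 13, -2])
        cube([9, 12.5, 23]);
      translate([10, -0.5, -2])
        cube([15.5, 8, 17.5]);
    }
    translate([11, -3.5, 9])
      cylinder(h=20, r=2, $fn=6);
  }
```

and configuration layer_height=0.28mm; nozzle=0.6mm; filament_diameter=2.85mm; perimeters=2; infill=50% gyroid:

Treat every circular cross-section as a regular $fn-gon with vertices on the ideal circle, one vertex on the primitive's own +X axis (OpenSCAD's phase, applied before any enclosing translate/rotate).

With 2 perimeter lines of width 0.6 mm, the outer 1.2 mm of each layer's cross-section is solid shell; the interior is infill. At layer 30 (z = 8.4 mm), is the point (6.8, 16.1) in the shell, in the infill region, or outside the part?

At z = 8.4 mm: the 22×13 cube contributes its full rectangle; the 9×12.5 cube at (13.5, 13) contributes its full rectangle; the cube at (10, -0.5) (footprint 15.5×8) is included at this height; Taking the first minus the rest: starting from the 22×13 cube, the 9×12.5 cube at (13.5, 13) misses the remaining region (no effect); the 15.5×8 cube at (10, -0.5) partially overlaps it — only the 90.00 mm² overlap (of its 124.00 mm²) is removed, clipping the outline — 1 connected region; the cylinder at (11, -3.5) is not intersected at this z (z outside [9, 29]); Taking the union: only that combined region is present, so the union is just that shape — 1 connected region; (whole slice rotated 30° about Z — lengths, areas and connectivity unchanged). Overall, the cross-section is a single solid region. Undo the 30° rotation: the query point maps to (13.939, 10.543) in the un-rotated model frame. The nearest boundary edge runs (13.50, 13.00)→(22.00, 13.00); distance from the point to it = 2.46 mm. The point is inside the cross-section and 2.46 mm from the nearest boundary — more than the 1.2 mm shell width (2 × 0.6), so it's in the infill interior.

infill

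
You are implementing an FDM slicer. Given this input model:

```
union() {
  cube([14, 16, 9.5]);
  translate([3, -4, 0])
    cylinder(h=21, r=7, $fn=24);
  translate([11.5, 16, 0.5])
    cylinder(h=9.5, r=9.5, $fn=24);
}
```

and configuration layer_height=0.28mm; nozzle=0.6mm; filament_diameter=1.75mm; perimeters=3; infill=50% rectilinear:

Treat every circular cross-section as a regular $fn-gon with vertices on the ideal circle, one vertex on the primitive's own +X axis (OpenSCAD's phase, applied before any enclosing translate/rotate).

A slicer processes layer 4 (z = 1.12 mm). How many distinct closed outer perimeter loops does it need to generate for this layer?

At z = 1.12 mm: the cube (footprint 14×16) is included at this height; the cylinder at (3, -4): section is a regular 24-gon, circumradius r=7; the r=9.5 cylinder at (11.5, 16) contributes a regular 24-gon of circumradius 9.5; Combining (union): the regions partially overlap (shared area 113.44 mm²), so overlapping operands fuse into one piece — 1 connected region. The result has 1 disconnected region.

1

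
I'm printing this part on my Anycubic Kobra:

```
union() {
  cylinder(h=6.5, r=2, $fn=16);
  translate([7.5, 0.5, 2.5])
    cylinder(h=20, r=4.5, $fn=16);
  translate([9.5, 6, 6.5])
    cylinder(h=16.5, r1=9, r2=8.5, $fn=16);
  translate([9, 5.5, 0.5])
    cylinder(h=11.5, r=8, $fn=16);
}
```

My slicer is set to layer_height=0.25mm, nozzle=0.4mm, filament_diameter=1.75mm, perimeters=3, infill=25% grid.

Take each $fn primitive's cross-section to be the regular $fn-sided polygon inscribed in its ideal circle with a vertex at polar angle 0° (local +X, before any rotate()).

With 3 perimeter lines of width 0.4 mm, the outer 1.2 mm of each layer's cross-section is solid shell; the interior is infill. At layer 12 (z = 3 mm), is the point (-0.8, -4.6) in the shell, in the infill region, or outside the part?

At z = 3 mm: the r=2 cylinder gives a regular 16-gon of circumradius 2 (constant along its height); the cylinder at (7.5, 0.5): section is a regular 16-gon, circumradius r=4.5; the cone at (9.5, 6) does not reach this height (z outside [6.5, 23]); the cylinder at (9, 5.5): section is a regular 16-gon, circumradius r=8; Taking the union: the regions partially overlap (shared area 50.69 mm²), so overlapping operands fuse into one piece — 2 connected regions. Overall, the cross-section has 2 separate islands. The nearest boundary edge runs (-0.00, -2.00)→(-0.77, -1.85); distance from the point to it = 2.71 mm. The point is not inside any of the regions above, so it lies outside the cross-section (2.71 mm from the nearest boundary).

outside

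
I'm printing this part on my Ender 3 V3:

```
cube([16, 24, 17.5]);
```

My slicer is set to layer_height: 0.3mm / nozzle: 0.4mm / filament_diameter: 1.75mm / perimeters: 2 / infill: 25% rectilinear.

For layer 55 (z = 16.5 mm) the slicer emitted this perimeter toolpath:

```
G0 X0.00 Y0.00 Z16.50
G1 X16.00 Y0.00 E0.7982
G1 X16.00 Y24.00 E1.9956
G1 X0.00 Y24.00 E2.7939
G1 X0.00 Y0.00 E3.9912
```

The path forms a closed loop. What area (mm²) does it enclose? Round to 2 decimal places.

384.00 mm²

Apply the shoelace formula to the sequence of (X, Y) vertices; enclosed area = 384.00 mm².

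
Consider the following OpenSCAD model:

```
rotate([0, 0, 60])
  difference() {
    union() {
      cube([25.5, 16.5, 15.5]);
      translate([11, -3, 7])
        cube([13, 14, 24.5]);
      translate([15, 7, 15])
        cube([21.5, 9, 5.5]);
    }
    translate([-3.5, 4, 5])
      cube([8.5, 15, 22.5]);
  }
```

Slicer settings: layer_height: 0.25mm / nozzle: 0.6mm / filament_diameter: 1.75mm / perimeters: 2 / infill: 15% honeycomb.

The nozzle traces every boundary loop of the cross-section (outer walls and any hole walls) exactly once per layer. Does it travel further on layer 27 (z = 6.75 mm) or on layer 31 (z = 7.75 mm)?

layer 31 (z = 7.75 mm)

Layer 27 (z = 6.75): the cube is present — its section is the full 25.5×16.5 rectangle (perimeter 84.00 mm); the cube at (11, -3) is absent (z outside [7, 31.5]); the cube at (15, 7) does not reach this height (z outside [15, 20.5]); Combining (union): only the 25.5×16.5 cube is present, so the union is just that shape — boundary = 84.00 mm; the cube at (-3.5, 4) is present — its section is the full 8.5×15 rectangle (perimeter 47.00 mm); Taking the first minus the rest: starting from the result so far, the 8.5×15 cube at (-3.5, 4) partially overlaps it — only the 62.50 mm² overlap (of its 127.50 mm²) is removed, clipping the outline — boundary = 84.00 mm; (rotated 60° about Z; rotation is an isometry so areas/perimeters/island counts are preserved). So its perimeter = 84.00 mm. Layer 31 (z = 7.75): the 25.5×16.5 cube contributes its full rectangle (perimeter 84.00 mm); the cube at (11, -3) (footprint 13×14) is included at this height (perimeter 54.00 mm); the cube at (15, 7) does not reach this height (z outside [15, 20.5]); Taking the union: the regions partially overlap (shared area 143.00 mm²), so the edge portions inside another operand are dropped and the merged outline is re-measured after clipping — boundary = 90.00 mm; the 8.5×15 cube at (-3.5, 4) contributes its full rectangle (perimeter 47.00 mm); Subtracting the remaining from the first: starting from the result so far, the 8.5×15 cube at (-3.5, 4) partially overlaps it — only the 62.50 mm² overlap (of its 127.50 mm²) is removed, clipping the outline — boundary = 90.00 mm; (whole slice rotated 60° about Z — lengths, areas and connectivity unchanged). So its perimeter = 90.00 mm. Layer 31 is larger (90.00 vs 84.00 mm).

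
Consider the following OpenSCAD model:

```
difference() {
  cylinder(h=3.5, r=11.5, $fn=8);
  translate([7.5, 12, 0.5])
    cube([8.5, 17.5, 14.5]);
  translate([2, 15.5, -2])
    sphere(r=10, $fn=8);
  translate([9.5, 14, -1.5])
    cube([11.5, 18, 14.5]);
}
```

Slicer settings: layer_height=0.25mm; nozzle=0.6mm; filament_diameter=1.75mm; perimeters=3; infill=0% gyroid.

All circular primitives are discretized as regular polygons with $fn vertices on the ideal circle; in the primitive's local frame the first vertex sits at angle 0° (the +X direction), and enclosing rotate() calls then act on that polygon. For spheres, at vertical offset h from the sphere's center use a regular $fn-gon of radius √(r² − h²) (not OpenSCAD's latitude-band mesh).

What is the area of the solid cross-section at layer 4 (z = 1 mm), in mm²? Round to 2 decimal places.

338.11 mm²

At z = 1 mm: the cylinder: section is a regular 8-gon, circumradius r=11.5 (area = (8/2)·11.500²·sin(360°/8) = 374.06 mm²); the cube at (7.5, 12) is present — its section is the full 8.5×17.5 rectangle (area 148.75 mm²); the r=10 sphere at (2, 15.5) slices to a regular 8-gon of circumradius 9.539 (√(r²−h²) with h=3 from center) (area = (8/2)·9.539²·sin(360°/8) = 257.39 mm²); the 11.5×18 cube at (9.5, 14) contributes its full rectangle (area 207.00 mm²); After the difference (first − rest): starting from the r=11.5 cylinder (374.06 mm²), the 8.5×17.5 cube at (7.5, 12) misses the remaining region (no effect); the r=10 sphere at (2, 15.5) partially overlaps it — only the 35.95 mm² overlap (of its 257.39 mm²) is removed, clipping the outline; the 11.5×18 cube at (9.5, 14) misses the remaining region (no effect) — area = 338.11 mm². Overall, the cross-section is a single solid region. Net area = 338.11 mm².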